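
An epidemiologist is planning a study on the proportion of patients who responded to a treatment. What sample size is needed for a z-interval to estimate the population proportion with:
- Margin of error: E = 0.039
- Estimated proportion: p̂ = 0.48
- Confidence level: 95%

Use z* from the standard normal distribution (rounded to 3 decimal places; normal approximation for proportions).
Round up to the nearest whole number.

Using z* for proportion z-interval (normal approximation).

For 95% confidence, z* = 1.96 (from standard normal table)

Sample size formula for proportion z-interval: n = z*²p̂(1-p̂)/E²

n = 1.96² × 0.48 × 0.52 / 0.039²
  = 3.8416 × 0.2496 / 0.001521
  = 630.4164

Round up to the nearest whole number: n = 631

631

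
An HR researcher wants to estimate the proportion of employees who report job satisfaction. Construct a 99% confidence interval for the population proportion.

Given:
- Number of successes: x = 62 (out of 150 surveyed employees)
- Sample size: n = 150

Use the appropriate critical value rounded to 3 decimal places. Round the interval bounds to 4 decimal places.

Sample proportion: p̂ = 62/150 = 0.413333

Check conditions for normal approximation:
  np̂ = 62 ≥ 10 ✓
  n(1-p̂) = 88 ≥ 10 ✓

The sample is large enough, so use a z-interval (normal approximation) for the proportion.

For 99% confidence, z* = 2.576 (from standard normal table)

Standard error: SE = √(p̂(1-p̂)/n) = √(0.413333×0.586667/150) = 0.04020687

Margin of error: E = z* × SE = 2.576 × 0.04020687 = 0.103573

Z-interval: p̂ ± E = 0.413333 ± 0.103573 = (0.309760, 0.516906)

Rounded to 4 decimal places:

(0.3098, 0.5169)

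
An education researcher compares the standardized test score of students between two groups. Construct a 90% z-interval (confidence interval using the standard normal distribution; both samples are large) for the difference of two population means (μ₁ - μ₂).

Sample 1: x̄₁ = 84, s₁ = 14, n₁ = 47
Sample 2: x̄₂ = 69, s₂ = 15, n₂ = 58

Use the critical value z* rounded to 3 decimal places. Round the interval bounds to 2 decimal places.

Both samples are large (n₁ = 47 ≥ 30, n₂ = 58 ≥ 30), so a z-interval for the difference of means applies.

Point estimate: x̄₁ - x̄₂ = 84 - 69 = 15

Standard error: SE = √(s₁²/n₁ + s₂²/n₂)
= √(14²/47 + 15²/58)
= √(4.170213 + 3.879310)
= 2.837168

For 90% confidence, z* = 1.645 (from standard normal table)
Margin of error: E = z* × SE = 1.645 × 2.837168 = 4.6671

Z-interval: (x̄₁ - x̄₂) ± E = 15 ± 4.6671 = (10.3329, 19.6671)

Rounded to 2 decimal places:

(10.33, 19.67)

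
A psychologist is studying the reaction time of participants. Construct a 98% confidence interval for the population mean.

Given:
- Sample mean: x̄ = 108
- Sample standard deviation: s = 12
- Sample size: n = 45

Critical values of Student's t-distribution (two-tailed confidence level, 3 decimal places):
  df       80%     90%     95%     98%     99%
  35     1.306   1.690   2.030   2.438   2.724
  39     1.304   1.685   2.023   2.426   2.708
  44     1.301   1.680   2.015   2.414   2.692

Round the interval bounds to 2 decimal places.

The population standard deviation σ is unknown (only the sample standard deviation s is given), so use a t-interval with df = n - 1 = 45 - 1 = 44.

For 98% confidence with df = 44, t* = 2.414 (from t-table)

Standard error: SE = s/√n = 12/√45 = 1.788854

Margin of error: E = t* × SE = 2.414 × 1.788854 = 4.3183

T-interval: x̄ ± E = 108 ± 4.3183 = (103.6817, 112.3183)

Rounded to 2 decimal places:

(103.68, 112.32)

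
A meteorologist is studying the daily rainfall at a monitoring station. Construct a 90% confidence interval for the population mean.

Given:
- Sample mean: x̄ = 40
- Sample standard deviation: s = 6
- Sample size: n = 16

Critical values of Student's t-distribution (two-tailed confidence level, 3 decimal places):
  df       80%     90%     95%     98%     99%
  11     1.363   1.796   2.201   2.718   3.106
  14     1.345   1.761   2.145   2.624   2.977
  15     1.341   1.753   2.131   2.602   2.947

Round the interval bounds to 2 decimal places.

The population standard deviation σ is unknown (only the sample standard deviation s is given), so use a t-interval with df = n - 1 = 16 - 1 = 15.

For 90% confidence with df = 15, t* = 1.753 (from t-table)

Standard error: SE = s/√n = 6/√16 = 1.500000

Margin of error: E = t* × SE = 1.753 × 1.500000 = 2.6295

T-interval: x̄ ± E = 40 ± 2.6295 = (37.3705, 42.6295)

Rounded to 2 decimal places:

(37.37, 42.63)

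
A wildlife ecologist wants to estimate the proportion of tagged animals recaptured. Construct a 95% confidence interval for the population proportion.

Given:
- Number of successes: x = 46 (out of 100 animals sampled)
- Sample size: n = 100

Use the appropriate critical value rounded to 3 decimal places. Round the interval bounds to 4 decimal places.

Sample proportion: p̂ = 46/100 = 0.460000

Check conditions for normal approximation:
  np̂ = 46 ≥ 10 ✓
  n(1-p̂) = 54 ≥ 10 ✓

The sample is large enough, so use a z-interval (normal approximation) for the proportion.

For 95% confidence, z* = 1.96 (from standard normal table)

Standard error: SE = √(p̂(1-p̂)/n) = √(0.460000×0.540000/100) = 0.04983974

Margin of error: E = z* × SE = 1.96 × 0.04983974 = 0.097686

Z-interval: p̂ ± E = 0.460000 ± 0.097686 = (0.362314, 0.557686)

Rounded to 4 decimal places:

(0.3623, 0.5577)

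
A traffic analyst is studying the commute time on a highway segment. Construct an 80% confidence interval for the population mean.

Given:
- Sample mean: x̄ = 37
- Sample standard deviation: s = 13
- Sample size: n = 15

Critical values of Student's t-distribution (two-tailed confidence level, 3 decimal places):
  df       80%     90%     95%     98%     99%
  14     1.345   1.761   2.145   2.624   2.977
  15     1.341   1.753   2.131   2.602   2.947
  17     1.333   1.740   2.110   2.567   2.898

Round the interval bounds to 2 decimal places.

The population standard deviation σ is unknown (only the sample standard deviation s is given), so use a t-interval with df = n - 1 = 15 - 1 = 14.

For 80% confidence with df = 14, t* = 1.345 (from t-table)

Standard error: SE = s/√n = 13/√15 = 3.356586

Margin of error: E = t* × SE = 1.345 × 3.356586 = 4.5146

T-interval: x̄ ± E = 37 ± 4.5146 = (32.4854, 41.5146)

Rounded to 2 decimal places:

(32.49, 41.51)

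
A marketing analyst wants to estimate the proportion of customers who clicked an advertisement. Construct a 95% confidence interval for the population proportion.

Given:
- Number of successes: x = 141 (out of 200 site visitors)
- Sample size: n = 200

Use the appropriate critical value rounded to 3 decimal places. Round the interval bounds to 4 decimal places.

Sample proportion: p̂ = 141/200 = 0.705000

Check conditions for normal approximation:
  np̂ = 141 ≥ 10 ✓
  n(1-p̂) = 59 ≥ 10 ✓

The sample is large enough, so use a z-interval (normal approximation) for the proportion.

For 95% confidence, z* = 1.96 (from standard normal table)

Standard error: SE = √(p̂(1-p̂)/n) = √(0.705000×0.295000/200) = 0.03224709

Margin of error: E = z* × SE = 1.96 × 0.03224709 = 0.063204

Z-interval: p̂ ± E = 0.705000 ± 0.063204 = (0.641796, 0.768204)

Rounded to 4 decimal places:

(0.6418, 0.7682)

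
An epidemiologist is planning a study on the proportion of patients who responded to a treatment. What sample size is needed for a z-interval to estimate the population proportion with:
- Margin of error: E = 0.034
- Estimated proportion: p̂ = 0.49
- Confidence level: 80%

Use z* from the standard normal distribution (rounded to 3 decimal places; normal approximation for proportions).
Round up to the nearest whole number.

Using z* for proportion z-interval (normal approximation).

For 80% confidence, z* = 1.282 (from standard normal table)

Sample size formula for proportion z-interval: n = z*²p̂(1-p̂)/E²

n = 1.282² × 0.49 × 0.51 / 0.034²
  = 1.643524 × 0.2499 / 0.001156
  = 355.2912

Round up to the nearest whole number: n = 356

356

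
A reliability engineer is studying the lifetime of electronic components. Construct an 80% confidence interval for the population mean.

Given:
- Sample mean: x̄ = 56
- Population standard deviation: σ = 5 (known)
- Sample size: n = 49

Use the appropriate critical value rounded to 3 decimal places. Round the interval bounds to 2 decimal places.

The population standard deviation σ is known, so use a z-interval (standard normal critical value).

For 80% confidence, z* = 1.282 (from standard normal table)

Standard error: SE = σ/√n = 5/√49 = 0.714286

Margin of error: E = z* × SE = 1.282 × 0.714286 = 0.9157

Z-interval: x̄ ± E = 56 ± 0.9157 = (55.0843, 56.9157)

Rounded to 2 decimal places:

(55.08, 56.92)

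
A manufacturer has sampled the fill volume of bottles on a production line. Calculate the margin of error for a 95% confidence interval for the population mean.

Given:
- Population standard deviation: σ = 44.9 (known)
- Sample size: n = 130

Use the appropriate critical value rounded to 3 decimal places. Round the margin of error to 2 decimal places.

The population standard deviation σ is known, so use the z-interval margin of error formula.

For 95% confidence, z* = 1.96 (from standard normal table)

Margin of error formula for z-interval: E = z* × σ/√n

E = 1.96 × 44.9/√130
  = 1.96 × 3.937991
  = 7.7185

Rounded to 2 decimal places:

7.72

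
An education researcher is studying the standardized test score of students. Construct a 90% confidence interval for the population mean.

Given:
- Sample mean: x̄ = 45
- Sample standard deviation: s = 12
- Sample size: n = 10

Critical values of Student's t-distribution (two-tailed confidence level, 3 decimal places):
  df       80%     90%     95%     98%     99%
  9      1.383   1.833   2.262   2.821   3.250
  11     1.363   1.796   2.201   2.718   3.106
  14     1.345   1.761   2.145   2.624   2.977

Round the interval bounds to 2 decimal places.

The population standard deviation σ is unknown (only the sample standard deviation s is given), so use a t-interval with df = n - 1 = 10 - 1 = 9.

For 90% confidence with df = 9, t* = 1.833 (from t-table)

Standard error: SE = s/√n = 12/√10 = 3.794733

Margin of error: E = t* × SE = 1.833 × 3.794733 = 6.9557

T-interval: x̄ ± E = 45 ± 6.9557 = (38.0443, 51.9557)

Rounded to 2 decimal places:

(38.04, 51.96)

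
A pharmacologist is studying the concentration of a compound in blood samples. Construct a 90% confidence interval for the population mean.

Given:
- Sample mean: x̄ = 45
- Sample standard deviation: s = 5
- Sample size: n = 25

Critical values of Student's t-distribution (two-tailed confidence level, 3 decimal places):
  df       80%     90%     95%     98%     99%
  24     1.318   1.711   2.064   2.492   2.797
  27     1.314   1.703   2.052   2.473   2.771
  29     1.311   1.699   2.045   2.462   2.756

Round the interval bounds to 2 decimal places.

The population standard deviation σ is unknown (only the sample standard deviation s is given), so use a t-interval with df = n - 1 = 25 - 1 = 24.

For 90% confidence with df = 24, t* = 1.711 (from t-table)

Standard error: SE = s/√n = 5/√25 = 1.000000

Margin of error: E = t* × SE = 1.711 × 1.000000 = 1.7110

T-interval: x̄ ± E = 45 ± 1.7110 = (43.2890, 46.7110)

Rounded to 2 decimal places:

(43.29, 46.71)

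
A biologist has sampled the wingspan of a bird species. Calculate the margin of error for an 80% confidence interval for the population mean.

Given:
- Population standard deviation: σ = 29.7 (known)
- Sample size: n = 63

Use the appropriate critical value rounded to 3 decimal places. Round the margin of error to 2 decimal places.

The population standard deviation σ is known, so use the z-interval margin of error formula.

For 80% confidence, z* = 1.282 (from standard normal table)

Margin of error formula for z-interval: E = z* × σ/√n

E = 1.282 × 29.7/√63
  = 1.282 × 3.741848
  = 4.7970

Rounded to 2 decimal places:

4.80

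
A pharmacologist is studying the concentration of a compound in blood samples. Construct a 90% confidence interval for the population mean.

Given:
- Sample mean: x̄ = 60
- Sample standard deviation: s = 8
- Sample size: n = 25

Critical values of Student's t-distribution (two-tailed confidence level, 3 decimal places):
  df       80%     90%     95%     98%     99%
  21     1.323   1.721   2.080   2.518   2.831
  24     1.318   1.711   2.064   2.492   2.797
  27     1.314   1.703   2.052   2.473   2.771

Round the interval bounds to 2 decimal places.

The population standard deviation σ is unknown (only the sample standard deviation s is given), so use a t-interval with df = n - 1 = 25 - 1 = 24.

For 90% confidence with df = 24, t* = 1.711 (from t-table)

Standard error: SE = s/√n = 8/√25 = 1.600000

Margin of error: E = t* × SE = 1.711 × 1.600000 = 2.7376

T-interval: x̄ ± E = 60 ± 2.7376 = (57.2624, 62.7376)

Rounded to 2 decimal places:

(57.26, 62.74)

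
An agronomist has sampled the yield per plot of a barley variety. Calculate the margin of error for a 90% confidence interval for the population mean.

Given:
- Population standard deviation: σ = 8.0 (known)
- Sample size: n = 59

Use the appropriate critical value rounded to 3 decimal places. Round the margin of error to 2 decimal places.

The population standard deviation σ is known, so use the z-interval margin of error formula.

For 90% confidence, z* = 1.645 (from standard normal table)

Margin of error formula for z-interval: E = z* × σ/√n

E = 1.645 × 8.0/√59
  = 1.645 × 1.041511
  = 1.7133

Rounded to 2 decimal places:

1.71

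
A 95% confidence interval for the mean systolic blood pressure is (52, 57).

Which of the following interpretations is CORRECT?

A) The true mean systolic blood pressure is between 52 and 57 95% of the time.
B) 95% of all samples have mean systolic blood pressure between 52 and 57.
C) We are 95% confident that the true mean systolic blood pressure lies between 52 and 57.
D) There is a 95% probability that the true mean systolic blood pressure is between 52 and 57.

A confidence interval represents our confidence in the procedure, not a probability statement about the parameter.

Key concept: If we repeated this sampling process many times and computed a 95% CI each time, about 95% of those intervals would contain the true population parameter.

For this specific interval (52, 57):
- Midpoint (point estimate): 54.5
- Margin of error: 2.5

The correct interpretation is the one stating confidence that the true parameter lies in the interval — option C.

C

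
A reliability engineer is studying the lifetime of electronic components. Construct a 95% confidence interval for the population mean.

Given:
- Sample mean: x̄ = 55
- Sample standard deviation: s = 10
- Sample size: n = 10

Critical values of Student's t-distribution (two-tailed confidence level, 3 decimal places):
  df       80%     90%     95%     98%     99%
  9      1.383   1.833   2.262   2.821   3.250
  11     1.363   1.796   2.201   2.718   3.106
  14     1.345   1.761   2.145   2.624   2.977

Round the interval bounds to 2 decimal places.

The population standard deviation σ is unknown (only the sample standard deviation s is given), so use a t-interval with df = n - 1 = 10 - 1 = 9.

For 95% confidence with df = 9, t* = 2.262 (from t-table)

Standard error: SE = s/√n = 10/√10 = 3.162278

Margin of error: E = t* × SE = 2.262 × 3.162278 = 7.1531

T-interval: x̄ ± E = 55 ± 7.1531 = (47.8469, 62.1531)

Rounded to 2 decimal places:

(47.85, 62.15)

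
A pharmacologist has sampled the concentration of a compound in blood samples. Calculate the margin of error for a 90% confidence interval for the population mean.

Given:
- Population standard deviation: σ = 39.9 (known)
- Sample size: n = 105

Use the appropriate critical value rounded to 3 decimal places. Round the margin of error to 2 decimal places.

The population standard deviation σ is known, so use the z-interval margin of error formula.

For 90% confidence, z* = 1.645 (from standard normal table)

Margin of error formula for z-interval: E = z* × σ/√n

E = 1.645 × 39.9/√105
  = 1.645 × 3.893841
  = 6.4054

Rounded to 2 decimal places:

6.41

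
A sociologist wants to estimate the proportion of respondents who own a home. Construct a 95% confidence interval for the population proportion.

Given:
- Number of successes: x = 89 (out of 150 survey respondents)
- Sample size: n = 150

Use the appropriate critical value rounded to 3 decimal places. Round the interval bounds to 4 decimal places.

Sample proportion: p̂ = 89/150 = 0.593333

Check conditions for normal approximation:
  np̂ = 89 ≥ 10 ✓
  n(1-p̂) = 61 ≥ 10 ✓

The sample is large enough, so use a z-interval (normal approximation) for the proportion.

For 95% confidence, z* = 1.96 (from standard normal table)

Standard error: SE = √(p̂(1-p̂)/n) = √(0.593333×0.406667/150) = 0.04010726

Margin of error: E = z* × SE = 1.96 × 0.04010726 = 0.078610

Z-interval: p̂ ± E = 0.593333 ± 0.078610 = (0.514723, 0.671944)

Rounded to 4 decimal places:

(0.5147, 0.6719)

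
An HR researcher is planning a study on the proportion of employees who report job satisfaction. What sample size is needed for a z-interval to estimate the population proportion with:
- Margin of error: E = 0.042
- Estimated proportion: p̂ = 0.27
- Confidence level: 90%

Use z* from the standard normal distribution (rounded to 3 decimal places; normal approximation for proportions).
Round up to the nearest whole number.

Using z* for proportion z-interval (normal approximation).

For 90% confidence, z* = 1.645 (from standard normal table)

Sample size formula for proportion z-interval: n = z*²p̂(1-p̂)/E²

n = 1.645² × 0.27 × 0.73 / 0.042²
  = 2.706025 × 0.1971 / 0.001764
  = 302.3569

Round up to the nearest whole number: n = 303

303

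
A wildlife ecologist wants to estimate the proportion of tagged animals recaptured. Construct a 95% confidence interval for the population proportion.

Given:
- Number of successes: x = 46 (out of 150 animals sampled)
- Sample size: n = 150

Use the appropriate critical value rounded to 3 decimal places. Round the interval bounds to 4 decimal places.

Sample proportion: p̂ = 46/150 = 0.306667

Check conditions for normal approximation:
  np̂ = 46 ≥ 10 ✓
  n(1-p̂) = 104 ≥ 10 ✓

The sample is large enough, so use a z-interval (normal approximation) for the proportion.

For 95% confidence, z* = 1.96 (from standard normal table)

Standard error: SE = √(p̂(1-p̂)/n) = √(0.306667×0.693333/150) = 0.03764946

Margin of error: E = z* × SE = 1.96 × 0.03764946 = 0.073793

Z-interval: p̂ ± E = 0.306667 ± 0.073793 = (0.232874, 0.380460)

Rounded to 4 decimal places:

(0.2329, 0.3805)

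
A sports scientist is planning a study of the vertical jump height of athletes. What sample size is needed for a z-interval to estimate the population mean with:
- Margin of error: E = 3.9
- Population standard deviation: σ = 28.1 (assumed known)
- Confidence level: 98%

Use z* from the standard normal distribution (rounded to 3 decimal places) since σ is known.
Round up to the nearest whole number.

Using z* since population σ is known (z-interval formula).

For 98% confidence, z* = 2.326 (from standard normal table)

Sample size formula for z-interval: n = (z*σ/E)²

n = (2.326 × 28.1 / 3.9)²
  = (16.759128)²
  = 280.8684

Round up to the nearest whole number: n = 281

281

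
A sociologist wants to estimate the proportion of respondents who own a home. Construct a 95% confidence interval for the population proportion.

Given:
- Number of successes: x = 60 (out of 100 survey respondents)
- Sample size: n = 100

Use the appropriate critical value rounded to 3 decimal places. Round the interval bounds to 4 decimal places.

Sample proportion: p̂ = 60/100 = 0.600000

Check conditions for normal approximation:
  np̂ = 60 ≥ 10 ✓
  n(1-p̂) = 40 ≥ 10 ✓

The sample is large enough, so use a z-interval (normal approximation) for the proportion.

For 95% confidence, z* = 1.96 (from standard normal table)

Standard error: SE = √(p̂(1-p̂)/n) = √(0.600000×0.400000/100) = 0.04898979

Margin of error: E = z* × SE = 1.96 × 0.04898979 = 0.096020

Z-interval: p̂ ± E = 0.600000 ± 0.096020 = (0.503980, 0.696020)

Rounded to 4 decimal places:

(0.5040, 0.6960)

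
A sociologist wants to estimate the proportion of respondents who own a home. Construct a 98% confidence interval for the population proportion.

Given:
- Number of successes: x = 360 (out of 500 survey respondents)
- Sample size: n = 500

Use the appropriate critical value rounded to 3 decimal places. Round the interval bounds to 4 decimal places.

Sample proportion: p̂ = 360/500 = 0.720000

Check conditions for normal approximation:
  np̂ = 360 ≥ 10 ✓
  n(1-p̂) = 140 ≥ 10 ✓

The sample is large enough, so use a z-interval (normal approximation) for the proportion.

For 98% confidence, z* = 2.326 (from standard normal table)

Standard error: SE = √(p̂(1-p̂)/n) = √(0.720000×0.280000/500) = 0.02007984

Margin of error: E = z* × SE = 2.326 × 0.02007984 = 0.046706

Z-interval: p̂ ± E = 0.720000 ± 0.046706 = (0.673294, 0.766706)

Rounded to 4 decimal places:

(0.6733, 0.7667)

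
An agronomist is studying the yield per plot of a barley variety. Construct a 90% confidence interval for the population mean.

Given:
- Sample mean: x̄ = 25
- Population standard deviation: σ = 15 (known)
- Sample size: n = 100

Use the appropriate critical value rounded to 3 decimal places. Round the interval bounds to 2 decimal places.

The population standard deviation σ is known, so use a z-interval (standard normal critical value).

For 90% confidence, z* = 1.645 (from standard normal table)

Standard error: SE = σ/√n = 15/√100 = 1.500000

Margin of error: E = z* × SE = 1.645 × 1.500000 = 2.4675

Z-interval: x̄ ± E = 25 ± 2.4675 = (22.5325, 27.4675)

Rounded to 2 decimal places:

(22.53, 27.47)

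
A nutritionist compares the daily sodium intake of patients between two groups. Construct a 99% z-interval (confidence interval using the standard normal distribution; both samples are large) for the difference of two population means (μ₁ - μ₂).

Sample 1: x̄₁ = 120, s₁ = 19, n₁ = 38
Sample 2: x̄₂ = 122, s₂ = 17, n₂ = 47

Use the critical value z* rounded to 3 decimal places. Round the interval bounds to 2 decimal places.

Both samples are large (n₁ = 38 ≥ 30, n₂ = 47 ≥ 30), so a z-interval for the difference of means applies.

Point estimate: x̄₁ - x̄₂ = 120 - 122 = -2

Standard error: SE = √(s₁²/n₁ + s₂²/n₂)
= √(19²/38 + 17²/47)
= √(9.500000 + 6.148936)
= 3.955874

For 99% confidence, z* = 2.576 (from standard normal table)
Margin of error: E = z* × SE = 2.576 × 3.955874 = 10.1903

Z-interval: (x̄₁ - x̄₂) ± E = -2 ± 10.1903 = (-12.1903, 8.1903)

Rounded to 2 decimal places:

(-12.19, 8.19)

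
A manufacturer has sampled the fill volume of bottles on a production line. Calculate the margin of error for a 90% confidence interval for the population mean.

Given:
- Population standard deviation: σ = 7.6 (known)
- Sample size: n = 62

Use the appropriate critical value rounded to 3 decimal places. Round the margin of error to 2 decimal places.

The population standard deviation σ is known, so use the z-interval margin of error formula.

For 90% confidence, z* = 1.645 (from standard normal table)

Margin of error formula for z-interval: E = z* × σ/√n

E = 1.645 × 7.6/√62
  = 1.645 × 0.965201
  = 1.5878

Rounded to 2 decimal places:

1.59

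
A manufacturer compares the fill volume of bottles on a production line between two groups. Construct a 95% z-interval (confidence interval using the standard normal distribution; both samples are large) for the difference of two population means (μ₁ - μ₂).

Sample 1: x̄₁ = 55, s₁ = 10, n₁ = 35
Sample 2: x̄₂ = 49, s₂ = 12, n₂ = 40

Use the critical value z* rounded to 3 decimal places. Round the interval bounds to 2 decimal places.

Both samples are large (n₁ = 35 ≥ 30, n₂ = 40 ≥ 30), so a z-interval for the difference of means applies.

Point estimate: x̄₁ - x̄₂ = 55 - 49 = 6

Standard error: SE = √(s₁²/n₁ + s₂²/n₂)
= √(10²/35 + 12²/40)
= √(2.857143 + 3.600000)
= 2.541091

For 95% confidence, z* = 1.96 (from standard normal table)
Margin of error: E = z* × SE = 1.96 × 2.541091 = 4.9805

Z-interval: (x̄₁ - x̄₂) ± E = 6 ± 4.9805 = (1.0195, 10.9805)

Rounded to 2 decimal places:

(1.02, 10.98)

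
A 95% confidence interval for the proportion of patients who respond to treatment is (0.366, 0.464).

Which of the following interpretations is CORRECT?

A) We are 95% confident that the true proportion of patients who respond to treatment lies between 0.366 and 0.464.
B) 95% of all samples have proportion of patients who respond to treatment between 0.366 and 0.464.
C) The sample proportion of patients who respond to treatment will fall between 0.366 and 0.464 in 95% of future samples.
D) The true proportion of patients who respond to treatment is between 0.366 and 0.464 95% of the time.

A confidence interval represents our confidence in the procedure, not a probability statement about the parameter.

Key concept: If we repeated this sampling process many times and computed a 95% CI each time, about 95% of those intervals would contain the true population parameter.

For this specific interval (0.366, 0.464):
- Midpoint (point estimate): 0.415
- Margin of error: 0.049

The correct interpretation is the one stating confidence that the true parameter lies in the interval — option A.

A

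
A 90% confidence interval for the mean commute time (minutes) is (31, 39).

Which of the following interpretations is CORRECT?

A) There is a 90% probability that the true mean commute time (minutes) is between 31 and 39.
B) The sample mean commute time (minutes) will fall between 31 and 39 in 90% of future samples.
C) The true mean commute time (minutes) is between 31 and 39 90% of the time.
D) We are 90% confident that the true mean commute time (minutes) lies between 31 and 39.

A confidence interval represents our confidence in the procedure, not a probability statement about the parameter.

Key concept: If we repeated this sampling process many times and computed a 90% CI each time, about 90% of those intervals would contain the true population parameter.

For this specific interval (31, 39):
- Midpoint (point estimate): 35
- Margin of error: 4

The correct interpretation is the one stating confidence that the true parameter lies in the interval — option D.

D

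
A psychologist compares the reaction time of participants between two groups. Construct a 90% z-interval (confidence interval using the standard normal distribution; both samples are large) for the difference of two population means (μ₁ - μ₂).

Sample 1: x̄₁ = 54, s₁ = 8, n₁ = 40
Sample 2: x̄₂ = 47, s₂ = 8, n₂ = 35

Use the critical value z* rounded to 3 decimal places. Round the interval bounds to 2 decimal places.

Both samples are large (n₁ = 40 ≥ 30, n₂ = 35 ≥ 30), so a z-interval for the difference of means applies.

Point estimate: x̄₁ - x̄₂ = 54 - 47 = 7

Standard error: SE = √(s₁²/n₁ + s₂²/n₂)
= √(8²/40 + 8²/35)
= √(1.600000 + 1.828571)
= 1.851640

For 90% confidence, z* = 1.645 (from standard normal table)
Margin of error: E = z* × SE = 1.645 × 1.851640 = 3.0459

Z-interval: (x̄₁ - x̄₂) ± E = 7 ± 3.0459 = (3.9541, 10.0459)

Rounded to 2 decimal places:

(3.95, 10.05)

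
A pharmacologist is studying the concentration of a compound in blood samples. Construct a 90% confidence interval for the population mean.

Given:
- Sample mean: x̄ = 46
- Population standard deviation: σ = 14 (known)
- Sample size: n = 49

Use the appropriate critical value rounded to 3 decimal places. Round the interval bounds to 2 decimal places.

The population standard deviation σ is known, so use a z-interval (standard normal critical value).

For 90% confidence, z* = 1.645 (from standard normal table)

Standard error: SE = σ/√n = 14/√49 = 2.000000

Margin of error: E = z* × SE = 1.645 × 2.000000 = 3.2900

Z-interval: x̄ ± E = 46 ± 3.2900 = (42.7100, 49.2900)

Rounded to 2 decimal places:

(42.71, 49.29)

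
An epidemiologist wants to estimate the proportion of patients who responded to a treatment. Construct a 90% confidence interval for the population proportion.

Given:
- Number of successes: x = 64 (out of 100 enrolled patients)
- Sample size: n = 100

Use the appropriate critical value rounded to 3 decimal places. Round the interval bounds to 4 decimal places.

Sample proportion: p̂ = 64/100 = 0.640000

Check conditions for normal approximation:
  np̂ = 64 ≥ 10 ✓
  n(1-p̂) = 36 ≥ 10 ✓

The sample is large enough, so use a z-interval (normal approximation) for the proportion.

For 90% confidence, z* = 1.645 (from standard normal table)

Standard error: SE = √(p̂(1-p̂)/n) = √(0.640000×0.360000/100) = 0.04800000

Margin of error: E = z* × SE = 1.645 × 0.04800000 = 0.078960

Z-interval: p̂ ± E = 0.640000 ± 0.078960 = (0.561040, 0.718960)

Rounded to 4 decimal places:

(0.5610, 0.7190)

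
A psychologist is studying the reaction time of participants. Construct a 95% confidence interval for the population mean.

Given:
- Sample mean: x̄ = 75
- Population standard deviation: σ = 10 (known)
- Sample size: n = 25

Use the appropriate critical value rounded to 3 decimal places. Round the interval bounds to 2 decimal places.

The population standard deviation σ is known, so use a z-interval (standard normal critical value).

For 95% confidence, z* = 1.96 (from standard normal table)

Standard error: SE = σ/√n = 10/√25 = 2.000000

Margin of error: E = z* × SE = 1.96 × 2.000000 = 3.9200

Z-interval: x̄ ± E = 75 ± 3.9200 = (71.0800, 78.9200)

Rounded to 2 decimal places:

(71.08, 78.92)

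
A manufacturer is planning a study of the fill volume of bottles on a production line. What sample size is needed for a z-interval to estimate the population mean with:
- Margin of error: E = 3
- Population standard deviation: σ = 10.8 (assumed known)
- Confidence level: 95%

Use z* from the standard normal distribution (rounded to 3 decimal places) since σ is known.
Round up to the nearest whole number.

Using z* since population σ is known (z-interval formula).

For 95% confidence, z* = 1.96 (from standard normal table)

Sample size formula for z-interval: n = (z*σ/E)²

n = (1.96 × 10.8 / 3)²
  = (7.056000)²
  = 49.7871

Round up to the nearest whole number: n = 50

50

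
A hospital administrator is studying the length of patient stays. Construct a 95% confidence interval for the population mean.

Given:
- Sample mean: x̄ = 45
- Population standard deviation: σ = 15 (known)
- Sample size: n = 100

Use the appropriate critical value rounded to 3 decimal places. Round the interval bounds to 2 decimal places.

The population standard deviation σ is known, so use a z-interval (standard normal critical value).

For 95% confidence, z* = 1.96 (from standard normal table)

Standard error: SE = σ/√n = 15/√100 = 1.500000

Margin of error: E = z* × SE = 1.96 × 1.500000 = 2.9400

Z-interval: x̄ ± E = 45 ± 2.9400 = (42.0600, 47.9400)

Rounded to 2 decimal places:

(42.06, 47.94)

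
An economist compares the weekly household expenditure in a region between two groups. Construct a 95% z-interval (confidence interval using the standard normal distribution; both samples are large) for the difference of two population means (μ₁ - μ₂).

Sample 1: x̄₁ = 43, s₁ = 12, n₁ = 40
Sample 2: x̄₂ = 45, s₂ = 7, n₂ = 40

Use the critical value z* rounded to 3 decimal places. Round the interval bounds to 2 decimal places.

Both samples are large (n₁ = 40 ≥ 30, n₂ = 40 ≥ 30), so a z-interval for the difference of means applies.

Point estimate: x̄₁ - x̄₂ = 43 - 45 = -2

Standard error: SE = √(s₁²/n₁ + s₂²/n₂)
= √(12²/40 + 7²/40)
= √(3.600000 + 1.225000)
= 2.196588

For 95% confidence, z* = 1.96 (from standard normal table)
Margin of error: E = z* × SE = 1.96 × 2.196588 = 4.3053

Z-interval: (x̄₁ - x̄₂) ± E = -2 ± 4.3053 = (-6.3053, 2.3053)

Rounded to 2 decimal places:

(-6.31, 2.31)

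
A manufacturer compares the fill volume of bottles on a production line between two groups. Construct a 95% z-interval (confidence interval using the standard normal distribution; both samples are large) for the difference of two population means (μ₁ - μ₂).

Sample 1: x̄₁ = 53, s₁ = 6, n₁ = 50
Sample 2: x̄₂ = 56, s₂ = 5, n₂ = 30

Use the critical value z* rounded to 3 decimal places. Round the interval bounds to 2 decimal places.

Both samples are large (n₁ = 50 ≥ 30, n₂ = 30 ≥ 30), so a z-interval for the difference of means applies.

Point estimate: x̄₁ - x̄₂ = 53 - 56 = -3

Standard error: SE = √(s₁²/n₁ + s₂²/n₂)
= √(6²/50 + 5²/30)
= √(0.720000 + 0.833333)
= 1.246328

For 95% confidence, z* = 1.96 (from standard normal table)
Margin of error: E = z* × SE = 1.96 × 1.246328 = 2.4428

Z-interval: (x̄₁ - x̄₂) ± E = -3 ± 2.4428 = (-5.4428, -0.5572)

Rounded to 2 decimal places:

(-5.44, -0.56)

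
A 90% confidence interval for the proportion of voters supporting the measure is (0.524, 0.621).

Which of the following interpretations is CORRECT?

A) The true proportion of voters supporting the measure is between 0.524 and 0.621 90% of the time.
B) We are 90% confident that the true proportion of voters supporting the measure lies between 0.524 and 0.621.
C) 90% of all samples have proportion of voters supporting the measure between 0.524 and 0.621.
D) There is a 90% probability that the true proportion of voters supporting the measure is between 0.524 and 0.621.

A confidence interval represents our confidence in the procedure, not a probability statement about the parameter.

Key concept: If we repeated this sampling process many times and computed a 90% CI each time, about 90% of those intervals would contain the true population parameter.

For this specific interval (0.524, 0.621):
- Midpoint (point estimate): 0.5725
- Margin of error: 0.0485

The correct interpretation is the one stating confidence that the true parameter lies in the interval — option B.

B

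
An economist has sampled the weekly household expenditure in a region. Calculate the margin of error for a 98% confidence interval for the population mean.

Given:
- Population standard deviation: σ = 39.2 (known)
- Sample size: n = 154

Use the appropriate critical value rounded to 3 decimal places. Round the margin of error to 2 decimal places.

The population standard deviation σ is known, so use the z-interval margin of error formula.

For 98% confidence, z* = 2.326 (from standard normal table)

Margin of error formula for z-interval: E = z* × σ/√n

E = 2.326 × 39.2/√154
  = 2.326 × 3.158826
  = 7.3474

Rounded to 2 decimal places:

7.35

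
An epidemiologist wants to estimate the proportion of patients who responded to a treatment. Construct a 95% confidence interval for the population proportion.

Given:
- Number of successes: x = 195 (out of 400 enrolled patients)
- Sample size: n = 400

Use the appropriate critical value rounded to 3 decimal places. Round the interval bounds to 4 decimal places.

Sample proportion: p̂ = 195/400 = 0.487500

Check conditions for normal approximation:
  np̂ = 195 ≥ 10 ✓
  n(1-p̂) = 205 ≥ 10 ✓

The sample is large enough, so use a z-interval (normal approximation) for the proportion.

For 95% confidence, z* = 1.96 (from standard normal table)

Standard error: SE = √(p̂(1-p̂)/n) = √(0.487500×0.512500/400) = 0.02499219

Margin of error: E = z* × SE = 1.96 × 0.02499219 = 0.048985

Z-interval: p̂ ± E = 0.487500 ± 0.048985 = (0.438515, 0.536485)

Rounded to 4 decimal places:

(0.4385, 0.5365)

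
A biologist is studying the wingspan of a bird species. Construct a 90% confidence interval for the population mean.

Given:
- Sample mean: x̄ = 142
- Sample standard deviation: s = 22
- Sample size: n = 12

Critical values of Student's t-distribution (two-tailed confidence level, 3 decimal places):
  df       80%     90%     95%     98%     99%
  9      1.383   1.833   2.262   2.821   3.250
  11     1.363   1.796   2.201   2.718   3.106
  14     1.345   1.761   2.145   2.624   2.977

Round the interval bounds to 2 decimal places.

The population standard deviation σ is unknown (only the sample standard deviation s is given), so use a t-interval with df = n - 1 = 12 - 1 = 11.

For 90% confidence with df = 11, t* = 1.796 (from t-table)

Standard error: SE = s/√n = 22/√12 = 6.350853

Margin of error: E = t* × SE = 1.796 × 6.350853 = 11.4061

T-interval: x̄ ± E = 142 ± 11.4061 = (130.5939, 153.4061)

Rounded to 2 decimal places:

(130.59, 153.41)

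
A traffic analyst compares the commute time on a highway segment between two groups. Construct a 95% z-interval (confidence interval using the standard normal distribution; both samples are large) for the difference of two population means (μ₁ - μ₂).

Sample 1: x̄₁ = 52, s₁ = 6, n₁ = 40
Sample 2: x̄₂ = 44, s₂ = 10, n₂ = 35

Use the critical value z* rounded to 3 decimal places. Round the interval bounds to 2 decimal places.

Both samples are large (n₁ = 40 ≥ 30, n₂ = 35 ≥ 30), so a z-interval for the difference of means applies.

Point estimate: x̄₁ - x̄₂ = 52 - 44 = 8

Standard error: SE = √(s₁²/n₁ + s₂²/n₂)
= √(6²/40 + 10²/35)
= √(0.900000 + 2.857143)
= 1.938335

For 95% confidence, z* = 1.96 (from standard normal table)
Margin of error: E = z* × SE = 1.96 × 1.938335 = 3.7991

Z-interval: (x̄₁ - x̄₂) ± E = 8 ± 3.7991 = (4.2009, 11.7991)

Rounded to 2 decimal places:

(4.20, 11.80)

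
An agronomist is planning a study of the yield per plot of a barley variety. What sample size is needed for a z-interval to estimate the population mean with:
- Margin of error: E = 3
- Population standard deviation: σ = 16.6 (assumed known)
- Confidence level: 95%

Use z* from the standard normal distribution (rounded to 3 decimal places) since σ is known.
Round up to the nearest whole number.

Using z* since population σ is known (z-interval formula).

For 95% confidence, z* = 1.96 (from standard normal table)

Sample size formula for z-interval: n = (z*σ/E)²

n = (1.96 × 16.6 / 3)²
  = (10.845333)²
  = 117.6213

Round up to the nearest whole number: n = 118

118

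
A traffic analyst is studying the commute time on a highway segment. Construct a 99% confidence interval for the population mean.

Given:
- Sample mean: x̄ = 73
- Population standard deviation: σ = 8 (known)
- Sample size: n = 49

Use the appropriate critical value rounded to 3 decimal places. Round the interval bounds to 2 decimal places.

The population standard deviation σ is known, so use a z-interval (standard normal critical value).

For 99% confidence, z* = 2.576 (from standard normal table)

Standard error: SE = σ/√n = 8/√49 = 1.142857

Margin of error: E = z* × SE = 2.576 × 1.142857 = 2.9440

Z-interval: x̄ ± E = 73 ± 2.9440 = (70.0560, 75.9440)

Rounded to 2 decimal places:

(70.06, 75.94)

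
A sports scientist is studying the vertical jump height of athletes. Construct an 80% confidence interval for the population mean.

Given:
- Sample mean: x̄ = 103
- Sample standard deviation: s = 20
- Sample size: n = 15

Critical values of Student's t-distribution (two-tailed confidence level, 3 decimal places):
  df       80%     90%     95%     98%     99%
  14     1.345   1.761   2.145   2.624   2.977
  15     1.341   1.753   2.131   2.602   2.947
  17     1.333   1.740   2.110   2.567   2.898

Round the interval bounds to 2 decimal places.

The population standard deviation σ is unknown (only the sample standard deviation s is given), so use a t-interval with df = n - 1 = 15 - 1 = 14.

For 80% confidence with df = 14, t* = 1.345 (from t-table)

Standard error: SE = s/√n = 20/√15 = 5.163978

Margin of error: E = t* × SE = 1.345 × 5.163978 = 6.9456

T-interval: x̄ ± E = 103 ± 6.9456 = (96.0544, 109.9456)

Rounded to 2 decimal places:

(96.05, 109.95)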